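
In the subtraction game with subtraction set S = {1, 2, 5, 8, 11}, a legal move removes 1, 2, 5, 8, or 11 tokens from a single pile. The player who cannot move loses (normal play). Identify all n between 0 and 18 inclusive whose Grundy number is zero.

n :  0  1  2  3  4  5  6  7  8  9 10 11 12 13 14 15 16 17 18
G :  0  1  2  0  1  2  0  1  2  0  1  2  0  1  2  0  1  2  0
P-positions are exactly the n with G(n) = 0.

0, 3, 6, 9, 12, 15, 18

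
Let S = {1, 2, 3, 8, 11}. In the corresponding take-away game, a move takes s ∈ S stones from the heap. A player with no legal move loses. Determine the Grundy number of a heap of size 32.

1

G(0) = 0
G(1) = mex{0} = 1
G(2) = mex{1,0} = 2
G(3) = mex{2,1,0} = 3
G(4) = mex{3,2,1} = 0
G(5) = mex{0,3,2} = 1
G(6) = mex{1,0,3} = 2
G(7) = mex{2,1,0} = 3
G(8) = mex{3,2,1,0} = 4
G(9) = mex{4,3,2,1} = 0
G(10) = mex{0,4,3,2} = 1
G(11) = mex{1,0,4,3,0} = 2
G(12) = mex{2,1,0,0,1} = 3
G(13) = mex{3,2,1,1,2} = 0
G(14) = mex{0,3,2,2,3} = 1
G(15) = mex{1,0,3,3,0} = 2
G(16) = mex{2,1,0,4,1} = 3
G(17) = mex{3,2,1,0,2} = 4
G(18) = mex{4,3,2,1,3} = 0
G(19) = mex{0,4,3,2,4} = 1
G(20) = mex{1,0,4,3,0} = 2
G(21) = mex{2,1,0,0,1} = 3
G(22) = mex{3,2,1,1,2} = 0
G(23) = mex{0,3,2,2,3} = 1
G(24) = mex{1,0,3,3,0} = 2
G(25) = mex{2,1,0,4,1} = 3
G(26) = mex{3,2,1,0,2} = 4
G(27) = mex{4,3,2,1,3} = 0
G(28) = mex{0,4,3,2,4} = 1
G(29) = mex{1,0,4,3,0} = 2
G(30) = mex{2,1,0,0,1} = 3
G(31) = mex{3,2,1,1,2} = 0
G(32) = mex{0,3,2,2,3} = 1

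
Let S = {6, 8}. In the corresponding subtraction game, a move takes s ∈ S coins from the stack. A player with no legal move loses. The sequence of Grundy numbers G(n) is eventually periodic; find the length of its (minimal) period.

n :  0  1  2  3  4  5  6  7  8  9 10 11 12 13 14 15 16 17 18 19 20 21 22 23 24 25 26 27 28 29
G :  0  0  0  0  0  0  1  1  1  1  1  1  2  2  0  0  0  0  0  0  1  1  1  1  1  1  2  2  0  0
G(n+14) = G(n) holds for n = 0,…,7 (a full window of length max(S) = 8), so the sequence is purely periodic with period 14.

14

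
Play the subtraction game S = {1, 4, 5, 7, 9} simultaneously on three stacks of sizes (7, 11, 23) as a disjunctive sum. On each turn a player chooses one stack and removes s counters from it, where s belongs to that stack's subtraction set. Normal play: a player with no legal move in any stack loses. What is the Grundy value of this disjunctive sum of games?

All stacks use S = {1, 4, 5, 7, 9}:
n :  0  1  2  3  4  5  6  7  8  9 10 11 12 13 14 15 16 17 18 19 20 21 22 23
G :  0  1  0  1  2  3  2  3  0  1  0  1  2  3  2  3  0  1  0  1  2  3  2  3
Stack A: G(7) = 3.
Stack B: G(11) = 1.
Stack C: G(23) = 3.
Combined Grundy value = 3 ⊕ 1 ⊕ 3 = 1.

1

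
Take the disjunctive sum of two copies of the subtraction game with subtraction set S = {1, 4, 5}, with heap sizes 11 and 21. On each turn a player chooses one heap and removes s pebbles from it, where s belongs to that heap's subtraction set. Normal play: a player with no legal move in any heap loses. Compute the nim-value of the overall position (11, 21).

All heaps use S = {1, 4, 5}:
G(0) = 0
G(1) = mex{0} = 1
G(2) = mex{1} = 0
G(3) = mex{0} = 1
G(4) = mex{1,0} = 2
G(5) = mex{2,1,0} = 3
G(6) = mex{3,0,1} = 2
G(7) = mex{2,1,0} = 3
G(8) = mex{3,2,1} = 0
G(9) = mex{0,3,2} = 1
G(10) = mex{1,2,3} = 0
G(11) = mex{0,3,2} = 1
G(12) = mex{1,0,3} = 2
G(13) = mex{2,1,0} = 3
G(14) = mex{3,0,1} = 2
G(15) = mex{2,1,0} = 3
G(16) = mex{3,2,1} = 0
G(17) = mex{0,3,2} = 1
G(18) = mex{1,2,3} = 0
G(19) = mex{0,3,2} = 1
G(20) = mex{1,0,3} = 2
G(21) = mex{2,1,0} = 3
Heap A: G(11) = 1.
Heap B: G(21) = 3.
Combined Grundy value = 1 ⊕ 3 = 2.

2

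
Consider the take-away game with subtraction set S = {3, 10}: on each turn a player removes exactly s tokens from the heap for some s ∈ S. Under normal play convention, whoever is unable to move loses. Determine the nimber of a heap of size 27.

n :  0  1  2  3  4  5  6  7  8  9 10 11 12 13 14 15 16 17 18 19 20 21 22 23 24 25 26 27
G :  0  0  0  1  1  1  0  0  0  1  1  1  2  0  0  0  1  1  1  0  0  0  1  1  1  2  0  0

0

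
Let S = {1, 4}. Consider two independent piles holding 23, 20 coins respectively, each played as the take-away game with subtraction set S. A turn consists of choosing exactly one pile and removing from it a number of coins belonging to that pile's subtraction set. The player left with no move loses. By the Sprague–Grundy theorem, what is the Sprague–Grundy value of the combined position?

1

All piles use S = {1, 4}:
n :  0  1  2  3  4  5  6  7  8  9 10 11 12 13 14 15 16 17 18 19 20 21 22 23
G :  0  1  0  1  2  0  1  0  1  2  0  1  0  1  2  0  1  0  1  2  0  1  0  1
Pile A: G(23) = 1.
Pile B: G(20) = 0.
Combined Grundy value = 1 ⊕ 0 = 1.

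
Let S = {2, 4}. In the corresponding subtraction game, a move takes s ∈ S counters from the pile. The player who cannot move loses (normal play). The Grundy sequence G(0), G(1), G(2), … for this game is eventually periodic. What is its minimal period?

6

G(0) = 0
G(1) = mex{} = 0
G(2) = mex{0} = 1
G(3) = mex{0} = 1
G(4) = mex{1,0} = 2
G(5) = mex{1,0} = 2
G(6) = mex{2,1} = 0
G(7) = mex{2,1} = 0
G(8) = mex{0,2} = 1
G(9) = mex{0,2} = 1
G(10) = mex{1,0} = 2
G(11) = mex{1,0} = 2
G(12) = mex{2,1} = 0
G(13) = mex{2,1} = 0
G(14) = mex{0,2} = 1
G(n+6) = G(n) holds for n = 0,…,3 (a full window of length max(S) = 4), so the sequence is purely periodic with period 6.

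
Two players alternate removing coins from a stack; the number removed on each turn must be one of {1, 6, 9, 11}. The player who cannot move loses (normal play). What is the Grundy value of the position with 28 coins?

1

G(0) = 0
G(1) = mex{0} = 1
G(2) = mex{1} = 0
G(3) = mex{0} = 1
G(4) = mex{1} = 0
G(5) = mex{0} = 1
G(6) = mex{1,0} = 2
G(7) = mex{2,1} = 0
G(8) = mex{0,0} = 1
G(9) = mex{1,1,0} = 2
G(10) = mex{2,0,1} = 3
G(11) = mex{3,1,0,0} = 2
G(12) = mex{2,2,1,1} = 0
G(13) = mex{0,0,0,0} = 1
G(14) = mex{1,1,1,1} = 0
G(15) = mex{0,2,2,0} = 1
G(16) = mex{1,3,0,1} = 2
G(17) = mex{2,2,1,2} = 0
G(18) = mex{0,0,2,0} = 1
G(19) = mex{1,1,3,1} = 0
G(20) = mex{0,0,2,2} = 1
G(21) = mex{1,1,0,3} = 2
G(22) = mex{2,2,1,2} = 0
G(23) = mex{0,0,0,0} = 1
G(24) = mex{1,1,1,1} = 0
G(25) = mex{0,0,2,0} = 1
G(26) = mex{1,1,0,1} = 2
G(27) = mex{2,2,1,2} = 0
G(28) = mex{0,0,0,0} = 1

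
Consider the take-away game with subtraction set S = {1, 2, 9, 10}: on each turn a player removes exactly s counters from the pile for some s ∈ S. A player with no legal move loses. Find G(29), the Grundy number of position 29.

1

G(0) = 0
G(1) = mex{0} = 1
G(2) = mex{1,0} = 2
G(3) = mex{2,1} = 0
G(4) = mex{0,2} = 1
G(5) = mex{1,0} = 2
G(6) = mex{2,1} = 0
G(7) = mex{0,2} = 1
G(8) = mex{1,0} = 2
G(9) = mex{2,1,0} = 3
G(10) = mex{3,2,1,0} = 4
G(11) = mex{4,3,2,1} = 0
G(12) = mex{0,4,0,2} = 1
G(13) = mex{1,0,1,0} = 2
G(14) = mex{2,1,2,1} = 0
G(15) = mex{0,2,0,2} = 1
G(16) = mex{1,0,1,0} = 2
G(17) = mex{2,1,2,1} = 0
G(18) = mex{0,2,3,2} = 1
G(19) = mex{1,0,4,3} = 2
G(20) = mex{2,1,0,4} = 3
G(21) = mex{3,2,1,0} = 4
G(22) = mex{4,3,2,1} = 0
G(23) = mex{0,4,0,2} = 1
G(24) = mex{1,0,1,0} = 2
G(25) = mex{2,1,2,1} = 0
G(26) = mex{0,2,0,2} = 1
G(27) = mex{1,0,1,0} = 2
G(28) = mex{2,1,2,1} = 0
G(29) = mex{0,2,3,2} = 1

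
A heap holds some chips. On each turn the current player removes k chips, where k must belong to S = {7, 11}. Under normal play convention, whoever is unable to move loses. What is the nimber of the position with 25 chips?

G(0) = 0
G(1) = mex{} = 0
G(2) = mex{} = 0
G(3) = mex{} = 0
G(4) = mex{} = 0
G(5) = mex{} = 0
G(6) = mex{} = 0
G(7) = mex{0} = 1
G(8) = mex{0} = 1
G(9) = mex{0} = 1
G(10) = mex{0} = 1
G(11) = mex{0,0} = 1
G(12) = mex{0,0} = 1
G(13) = mex{0,0} = 1
G(14) = mex{1,0} = 2
G(15) = mex{1,0} = 2
G(16) = mex{1,0} = 2
G(17) = mex{1,0} = 2
G(18) = mex{1,1} = 0
G(19) = mex{1,1} = 0
G(20) = mex{1,1} = 0
G(21) = mex{2,1} = 0
G(22) = mex{2,1} = 0
G(23) = mex{2,1} = 0
G(24) = mex{2,1} = 0
G(25) = mex{0,2} = 1

1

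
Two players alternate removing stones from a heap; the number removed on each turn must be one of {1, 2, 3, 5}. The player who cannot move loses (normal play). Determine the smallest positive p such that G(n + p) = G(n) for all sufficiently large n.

n :  0  1  2  3  4  5  6  7  8  9 10 11 12 13 14
G :  0  1  2  3  0  1  2  3  0  1  2  3  0  1  2
G(n+4) = G(n) holds for n = 0,…,4 (a full window of length max(S) = 5), so the sequence is purely periodic with period 4.

4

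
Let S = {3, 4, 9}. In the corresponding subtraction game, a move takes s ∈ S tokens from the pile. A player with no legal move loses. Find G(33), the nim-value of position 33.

n :  0  1  2  3  4  5  6  7  8  9 10 11 12 13 14 15 16 17 18 19 20 21 22 23 24 25 26 27 28 29 30 31 32 33
G :  0  0  0  1  1  1  2  0  0  3  1  1  2  0  0  0  1  1  1  2  0  0  3  1  1  2  0  0  0  1  1  1  2  0

0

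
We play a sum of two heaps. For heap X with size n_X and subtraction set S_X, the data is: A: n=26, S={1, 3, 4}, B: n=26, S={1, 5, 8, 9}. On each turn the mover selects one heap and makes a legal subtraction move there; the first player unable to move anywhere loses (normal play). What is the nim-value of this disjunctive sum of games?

Heap A, S = {1, 3, 4}:
G(0) = 0
G(1) = mex{0} = 1
G(2) = mex{1} = 0
G(3) = mex{0,0} = 1
G(4) = mex{1,1,0} = 2
G(5) = mex{2,0,1} = 3
G(6) = mex{3,1,0} = 2
G(7) = mex{2,2,1} = 0
G(8) = mex{0,3,2} = 1
G(9) = mex{1,2,3} = 0
G(10) = mex{0,0,2} = 1
G(11) = mex{1,1,0} = 2
G(12) = mex{2,0,1} = 3
G(13) = mex{3,1,0} = 2
G(14) = mex{2,2,1} = 0
G(15) = mex{0,3,2} = 1
G(16) = mex{1,2,3} = 0
G(17) = mex{0,0,2} = 1
G(18) = mex{1,1,0} = 2
G(19) = mex{2,0,1} = 3
G(20) = mex{3,1,0} = 2
G(21) = mex{2,2,1} = 0
G(22) = mex{0,3,2} = 1
G(23) = mex{1,2,3} = 0
G(24) = mex{0,0,2} = 1
G(25) = mex{1,1,0} = 2
G(26) = mex{2,0,1} = 3
G_A(26) = 3.
Heap B, S = {1, 5, 8, 9}:
n :  0  1  2  3  4  5  6  7  8  9 10 11 12 13 14 15 16 17 18 19 20 21 22 23 24 25 26
G :  0  1  0  1  0  1  0  1  2  3  2  3  2  3  2  3  0  1  0  1  0  1  0  1  2  3  2
G_B(26) = 2.
Combined Grundy value = 3 ⊕ 2 = 1.

1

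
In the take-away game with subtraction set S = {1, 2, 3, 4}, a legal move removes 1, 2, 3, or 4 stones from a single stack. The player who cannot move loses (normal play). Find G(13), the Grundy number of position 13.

3

n :  0  1  2  3  4  5  6  7  8  9 10 11 12 13
G :  0  1  2  3  4  0  1  2  3  4  0  1  2  3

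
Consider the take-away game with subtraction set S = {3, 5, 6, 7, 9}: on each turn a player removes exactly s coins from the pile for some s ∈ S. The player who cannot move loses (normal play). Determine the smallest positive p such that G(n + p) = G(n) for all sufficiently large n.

12

G(0) = 0
G(1) = mex{} = 0
G(2) = mex{} = 0
G(3) = mex{0} = 1
G(4) = mex{0} = 1
G(5) = mex{0,0} = 1
G(6) = mex{1,0,0} = 2
G(7) = mex{1,0,0,0} = 2
G(8) = mex{1,1,0,0} = 2
G(9) = mex{2,1,1,0,0} = 3
G(10) = mex{2,1,1,1,0} = 3
G(11) = mex{2,2,1,1,0} = 3
G(12) = mex{3,2,2,1,1} = 0
G(13) = mex{3,2,2,2,1} = 0
G(14) = mex{3,3,2,2,1} = 0
G(15) = mex{0,3,3,2,2} = 1
G(16) = mex{0,3,3,3,2} = 1
G(17) = mex{0,0,3,3,2} = 1
G(18) = mex{1,0,0,3,3} = 2
G(19) = mex{1,0,0,0,3} = 2
G(20) = mex{1,1,0,0,3} = 2
G(21) = mex{2,1,1,0,0} = 3
G(22) = mex{2,1,1,1,0} = 3
G(23) = mex{2,2,1,1,0} = 3
G(24) = mex{3,2,2,1,1} = 0
G(25) = mex{3,2,2,2,1} = 0
G(n+12) = G(n) holds for n = 0,…,8 (a full window of length max(S) = 9), so the sequence is purely periodic with period 12.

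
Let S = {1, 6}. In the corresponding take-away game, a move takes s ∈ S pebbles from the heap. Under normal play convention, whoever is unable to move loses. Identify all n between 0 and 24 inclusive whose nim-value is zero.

0, 2, 4, 7, 9, 11, 14, 16, 18, 21, 23

G(0) = 0
G(1) = mex{0} = 1
G(2) = mex{1} = 0
G(3) = mex{0} = 1
G(4) = mex{1} = 0
G(5) = mex{0} = 1
G(6) = mex{1,0} = 2
G(7) = mex{2,1} = 0
G(8) = mex{0,0} = 1
G(9) = mex{1,1} = 0
G(10) = mex{0,0} = 1
G(11) = mex{1,1} = 0
G(12) = mex{0,2} = 1
G(13) = mex{1,0} = 2
G(14) = mex{2,1} = 0
G(15) = mex{0,0} = 1
G(16) = mex{1,1} = 0
G(17) = mex{0,0} = 1
G(18) = mex{1,1} = 0
G(19) = mex{0,2} = 1
G(20) = mex{1,0} = 2
G(21) = mex{2,1} = 0
G(22) = mex{0,0} = 1
G(23) = mex{1,1} = 0
G(24) = mex{0,0} = 1
P-positions are exactly the n with G(n) = 0.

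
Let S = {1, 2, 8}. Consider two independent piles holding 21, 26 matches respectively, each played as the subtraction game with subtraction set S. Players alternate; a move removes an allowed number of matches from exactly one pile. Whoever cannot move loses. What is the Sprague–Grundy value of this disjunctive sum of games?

2

All piles use S = {1, 2, 8}:
n :  0  1  2  3  4  5  6  7  8  9 10 11 12 13 14 15 16 17 18 19 20 21 22 23 24 25 26
G :  0  1  2  0  1  2  0  1  2  0  1  2  0  1  2  0  1  2  0  1  2  0  1  2  0  1  2
Pile A: G(21) = 0.
Pile B: G(26) = 2.
Combined Grundy value = 0 ⊕ 2 = 2.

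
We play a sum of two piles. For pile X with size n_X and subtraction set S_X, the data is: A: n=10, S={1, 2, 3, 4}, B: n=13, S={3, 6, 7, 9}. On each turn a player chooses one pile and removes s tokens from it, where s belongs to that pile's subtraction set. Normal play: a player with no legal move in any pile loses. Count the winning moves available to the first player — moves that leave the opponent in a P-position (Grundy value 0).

0

Pile A, S = {1, 2, 3, 4}:
G(0) = 0
G(1) = mex{0} = 1
G(2) = mex{1,0} = 2
G(3) = mex{2,1,0} = 3
G(4) = mex{3,2,1,0} = 4
G(5) = mex{4,3,2,1} = 0
G(6) = mex{0,4,3,2} = 1
G(7) = mex{1,0,4,3} = 2
G(8) = mex{2,1,0,4} = 3
G(9) = mex{3,2,1,0} = 4
G(10) = mex{4,3,2,1} = 0
G_A(10) = 0.
Pile B, S = {3, 6, 7, 9}:
n :  0  1  2  3  4  5  6  7  8  9 10 11 12 13
G :  0  0  0  1  1  1  2  2  2  3  3  3  0  0
G_B(13) = 0.
Combined Grundy value = 0 ⊕ 0 = 0.
A winning move leaves total XOR = 0, i.e. changes one component's Grundy value g to g ⊕ X where X is the current total.
Pile A: target g' = 0⊕0 = 0, but every legal move changes the Grundy value (mex property), so 0 moves.
Pile B: target g' = 0⊕0 = 0, but every legal move changes the Grundy value (mex property), so 0 moves.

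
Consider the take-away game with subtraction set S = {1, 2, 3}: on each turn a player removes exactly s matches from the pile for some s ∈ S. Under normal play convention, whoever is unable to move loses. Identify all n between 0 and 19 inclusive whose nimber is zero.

n :  0  1  2  3  4  5  6  7  8  9 10 11 12 13 14 15 16 17 18 19
G :  0  1  2  3  0  1  2  3  0  1  2  3  0  1  2  3  0  1  2  3
P-positions are exactly the n with G(n) = 0.

0, 4, 8, 12, 16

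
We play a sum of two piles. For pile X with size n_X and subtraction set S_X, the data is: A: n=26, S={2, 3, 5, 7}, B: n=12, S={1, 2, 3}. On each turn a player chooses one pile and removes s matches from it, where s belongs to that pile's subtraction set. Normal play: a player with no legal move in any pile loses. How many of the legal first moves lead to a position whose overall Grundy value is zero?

Pile A, S = {2, 3, 5, 7}:
n :  0  1  2  3  4  5  6  7  8  9 10 11 12 13 14 15 16 17 18 19 20 21 22 23 24 25 26
G :  0  0  1  1  2  2  3  3  4  0  0  1  1  2  2  3  3  4  0  0  1  1  2  2  3  3  4
G_A(26) = 4.
Pile B, S = {1, 2, 3}:
n :  0  1  2  3  4  5  6  7  8  9 10 11 12
G :  0  1  2  3  0  1  2  3  0  1  2  3  0
G_B(12) = 0.
Combined Grundy value = 4 ⊕ 0 = 4.
A winning move leaves total XOR = 0, i.e. changes one component's Grundy value g to g ⊕ X where X is the current total.
Pile A: need g' = 4⊕4 = 0. Options: 26−2→G=3, 26−3→G=2, 26−5→G=1, 26−7→G=0. Hits: 1.
Pile B: need g' = 0⊕4 = 4. Options: 12−1→G=3, 12−2→G=2, 12−3→G=1. Hits: 0.

1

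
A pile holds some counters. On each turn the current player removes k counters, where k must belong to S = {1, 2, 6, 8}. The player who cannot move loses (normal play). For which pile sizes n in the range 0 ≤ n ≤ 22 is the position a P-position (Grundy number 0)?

0, 3, 7, 10, 14, 17, 21

G(0) = 0
G(1) = mex{0} = 1
G(2) = mex{1,0} = 2
G(3) = mex{2,1} = 0
G(4) = mex{0,2} = 1
G(5) = mex{1,0} = 2
G(6) = mex{2,1,0} = 3
G(7) = mex{3,2,1} = 0
G(8) = mex{0,3,2,0} = 1
G(9) = mex{1,0,0,1} = 2
G(10) = mex{2,1,1,2} = 0
G(11) = mex{0,2,2,0} = 1
G(12) = mex{1,0,3,1} = 2
G(13) = mex{2,1,0,2} = 3
G(14) = mex{3,2,1,3} = 0
G(15) = mex{0,3,2,0} = 1
G(16) = mex{1,0,0,1} = 2
G(17) = mex{2,1,1,2} = 0
G(18) = mex{0,2,2,0} = 1
G(19) = mex{1,0,3,1} = 2
G(20) = mex{2,1,0,2} = 3
G(21) = mex{3,2,1,3} = 0
G(22) = mex{0,3,2,0} = 1
P-positions are exactly the n with G(n) = 0.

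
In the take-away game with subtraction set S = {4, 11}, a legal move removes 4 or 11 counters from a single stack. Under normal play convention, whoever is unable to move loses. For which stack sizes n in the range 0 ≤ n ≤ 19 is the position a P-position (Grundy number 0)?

0, 1, 2, 3, 8, 9, 10, 15, 16, 17, 18

G(0) = 0
G(1) = mex{} = 0
G(2) = mex{} = 0
G(3) = mex{} = 0
G(4) = mex{0} = 1
G(5) = mex{0} = 1
G(6) = mex{0} = 1
G(7) = mex{0} = 1
G(8) = mex{1} = 0
G(9) = mex{1} = 0
G(10) = mex{1} = 0
G(11) = mex{1,0} = 2
G(12) = mex{0,0} = 1
G(13) = mex{0,0} = 1
G(14) = mex{0,0} = 1
G(15) = mex{2,1} = 0
G(16) = mex{1,1} = 0
G(17) = mex{1,1} = 0
G(18) = mex{1,1} = 0
G(19) = mex{0,0} = 1
P-positions are exactly the n with G(n) = 0.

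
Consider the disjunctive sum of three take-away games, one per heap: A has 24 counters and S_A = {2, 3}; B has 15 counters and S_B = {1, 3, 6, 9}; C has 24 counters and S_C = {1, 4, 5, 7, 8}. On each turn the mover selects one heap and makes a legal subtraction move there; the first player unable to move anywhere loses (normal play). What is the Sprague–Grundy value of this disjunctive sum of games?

3

Heap A, S = {2, 3}:
n :  0  1  2  3  4  5  6  7  8  9 10 11 12 13 14 15 16 17 18 19 20 21 22 23 24
G :  0  0  1  1  2  0  0  1  1  2  0  0  1  1  2  0  0  1  1  2  0  0  1  1  2
G_A(24) = 2.
Heap B, S = {1, 3, 6, 9}:
n :  0  1  2  3  4  5  6  7  8  9 10 11 12 13 14 15
G :  0  1  0  1  0  1  2  3  2  3  2  3  0  1  0  1
G_B(15) = 1.
Heap C, S = {1, 4, 5, 7, 8}:
n :  0  1  2  3  4  5  6  7  8  9 10 11 12 13 14 15 16 17 18 19 20 21 22 23 24
G :  0  1  0  1  2  3  2  3  4  5  4  0  1  0  1  2  3  2  3  4  5  4  0  1  0
G_C(24) = 0.
Combined Grundy value = 2 ⊕ 1 ⊕ 0 = 3.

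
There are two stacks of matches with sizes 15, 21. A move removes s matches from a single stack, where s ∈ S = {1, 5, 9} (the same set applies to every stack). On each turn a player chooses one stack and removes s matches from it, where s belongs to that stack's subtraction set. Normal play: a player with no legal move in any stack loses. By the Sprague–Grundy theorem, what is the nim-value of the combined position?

All stacks use S = {1, 5, 9}:
G(0) = 0
G(1) = mex{0} = 1
G(2) = mex{1} = 0
G(3) = mex{0} = 1
G(4) = mex{1} = 0
G(5) = mex{0,0} = 1
G(6) = mex{1,1} = 0
G(7) = mex{0,0} = 1
G(8) = mex{1,1} = 0
G(9) = mex{0,0,0} = 1
G(10) = mex{1,1,1} = 0
G(11) = mex{0,0,0} = 1
G(12) = mex{1,1,1} = 0
G(13) = mex{0,0,0} = 1
G(14) = mex{1,1,1} = 0
G(15) = mex{0,0,0} = 1
G(16) = mex{1,1,1} = 0
G(17) = mex{0,0,0} = 1
G(18) = mex{1,1,1} = 0
G(19) = mex{0,0,0} = 1
G(20) = mex{1,1,1} = 0
G(21) = mex{0,0,0} = 1
Stack A: G(15) = 1.
Stack B: G(21) = 1.
Combined Grundy value = 1 ⊕ 1 = 0.

0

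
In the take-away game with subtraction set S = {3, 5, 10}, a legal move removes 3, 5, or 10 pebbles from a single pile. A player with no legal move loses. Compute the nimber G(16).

G(0) = 0
G(1) = mex{} = 0
G(2) = mex{} = 0
G(3) = mex{0} = 1
G(4) = mex{0} = 1
G(5) = mex{0,0} = 1
G(6) = mex{1,0} = 2
G(7) = mex{1,0} = 2
G(8) = mex{1,1} = 0
G(9) = mex{2,1} = 0
G(10) = mex{2,1,0} = 3
G(11) = mex{0,2,0} = 1
G(12) = mex{0,2,0} = 1
G(13) = mex{3,0,1} = 2
G(14) = mex{1,0,1} = 2
G(15) = mex{1,3,1} = 0
G(16) = mex{2,1,2} = 0

0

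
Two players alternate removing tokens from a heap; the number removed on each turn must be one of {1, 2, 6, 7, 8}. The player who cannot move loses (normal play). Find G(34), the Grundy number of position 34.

4

G(0) = 0
G(1) = mex{0} = 1
G(2) = mex{1,0} = 2
G(3) = mex{2,1} = 0
G(4) = mex{0,2} = 1
G(5) = mex{1,0} = 2
G(6) = mex{2,1,0} = 3
G(7) = mex{3,2,1,0} = 4
G(8) = mex{4,3,2,1,0} = 5
G(9) = mex{5,4,0,2,1} = 3
G(10) = mex{3,5,1,0,2} = 4
G(11) = mex{4,3,2,1,0} = 5
G(12) = mex{5,4,3,2,1} = 0
G(13) = mex{0,5,4,3,2} = 1
G(14) = mex{1,0,5,4,3} = 2
G(15) = mex{2,1,3,5,4} = 0
G(16) = mex{0,2,4,3,5} = 1
G(17) = mex{1,0,5,4,3} = 2
G(18) = mex{2,1,0,5,4} = 3
G(19) = mex{3,2,1,0,5} = 4
G(20) = mex{4,3,2,1,0} = 5
G(21) = mex{5,4,0,2,1} = 3
G(22) = mex{3,5,1,0,2} = 4
G(23) = mex{4,3,2,1,0} = 5
G(24) = mex{5,4,3,2,1} = 0
G(25) = mex{0,5,4,3,2} = 1
G(26) = mex{1,0,5,4,3} = 2
G(27) = mex{2,1,3,5,4} = 0
G(28) = mex{0,2,4,3,5} = 1
G(29) = mex{1,0,5,4,3} = 2
G(30) = mex{2,1,0,5,4} = 3
G(31) = mex{3,2,1,0,5} = 4
G(32) = mex{4,3,2,1,0} = 5
G(33) = mex{5,4,0,2,1} = 3
G(34) = mex{3,5,1,0,2} = 4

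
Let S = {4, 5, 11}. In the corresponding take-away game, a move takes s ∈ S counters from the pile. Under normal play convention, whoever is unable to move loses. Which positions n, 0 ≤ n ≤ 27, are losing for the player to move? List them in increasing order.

n :  0  1  2  3  4  5  6  7  8  9 10 11 12 13 14 15 16 17 18 19 20 21 22 23 24 25 26 27
G :  0  0  0  0  1  1  1  1  2  0  0  2  3  1  1  3  0  0  0  0  1  1  1  1  2  0  0  2
P-positions are exactly the n with G(n) = 0.

0, 1, 2, 3, 9, 10, 16, 17, 18, 19, 25, 26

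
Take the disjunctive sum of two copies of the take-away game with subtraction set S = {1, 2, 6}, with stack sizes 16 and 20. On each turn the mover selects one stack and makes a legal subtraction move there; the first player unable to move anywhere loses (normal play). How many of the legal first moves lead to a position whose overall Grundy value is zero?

All stacks use S = {1, 2, 6}:
G(0) = 0
G(1) = mex{0} = 1
G(2) = mex{1,0} = 2
G(3) = mex{2,1} = 0
G(4) = mex{0,2} = 1
G(5) = mex{1,0} = 2
G(6) = mex{2,1,0} = 3
G(7) = mex{3,2,1} = 0
G(8) = mex{0,3,2} = 1
G(9) = mex{1,0,0} = 2
G(10) = mex{2,1,1} = 0
G(11) = mex{0,2,2} = 1
G(12) = mex{1,0,3} = 2
G(13) = mex{2,1,0} = 3
G(14) = mex{3,2,1} = 0
G(15) = mex{0,3,2} = 1
G(16) = mex{1,0,0} = 2
G(17) = mex{2,1,1} = 0
G(18) = mex{0,2,2} = 1
G(19) = mex{1,0,3} = 2
G(20) = mex{2,1,0} = 3
Stack A: G(16) = 2.
Stack B: G(20) = 3.
Combined Grundy value = 2 ⊕ 3 = 1.
A winning move leaves total XOR = 0, i.e. changes one component's Grundy value g to g ⊕ X where X is the current total.
Stack A: need g' = 2⊕1 = 3. Options: 16−1→G=1, 16−2→G=0, 16−6→G=0. Hits: 0.
Stack B: need g' = 3⊕1 = 2. Options: 20−1→G=2, 20−2→G=1, 20−6→G=0. Hits: 1.

1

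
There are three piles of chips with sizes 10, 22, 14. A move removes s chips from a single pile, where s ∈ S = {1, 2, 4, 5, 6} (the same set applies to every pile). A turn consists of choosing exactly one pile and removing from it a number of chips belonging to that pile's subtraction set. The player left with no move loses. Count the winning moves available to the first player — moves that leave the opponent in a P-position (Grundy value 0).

All piles use S = {1, 2, 4, 5, 6}:
G(0) = 0
G(1) = mex{0} = 1
G(2) = mex{1,0} = 2
G(3) = mex{2,1} = 0
G(4) = mex{0,2,0} = 1
G(5) = mex{1,0,1,0} = 2
G(6) = mex{2,1,2,1,0} = 3
G(7) = mex{3,2,0,2,1} = 4
G(8) = mex{4,3,1,0,2} = 5
G(9) = mex{5,4,2,1,0} = 3
G(10) = mex{3,5,3,2,1} = 0
G(11) = mex{0,3,4,3,2} = 1
G(12) = mex{1,0,5,4,3} = 2
G(13) = mex{2,1,3,5,4} = 0
G(14) = mex{0,2,0,3,5} = 1
G(15) = mex{1,0,1,0,3} = 2
G(16) = mex{2,1,2,1,0} = 3
G(17) = mex{3,2,0,2,1} = 4
G(18) = mex{4,3,1,0,2} = 5
G(19) = mex{5,4,2,1,0} = 3
G(20) = mex{3,5,3,2,1} = 0
G(21) = mex{0,3,4,3,2} = 1
G(22) = mex{1,0,5,4,3} = 2
Pile A: G(10) = 0.
Pile B: G(22) = 2.
Pile C: G(14) = 1.
Combined Grundy value = 0 ⊕ 2 ⊕ 1 = 3.
A winning move leaves total XOR = 0, i.e. changes one component's Grundy value g to g ⊕ X where X is the current total.
Pile A: need g' = 0⊕3 = 3. Options: 10−1→G=3, 10−2→G=5, 10−4→G=3, 10−5→G=2, 10−6→G=1. Hits: 2.
Pile B: need g' = 2⊕3 = 1. Options: 22−1→G=1, 22−2→G=0, 22−4→G=5, 22−5→G=4, 22−6→G=3. Hits: 1.
Pile C: need g' = 1⊕3 = 2. Options: 14−1→G=0, 14−2→G=2, 14−4→G=0, 14−5→G=3, 14−6→G=5. Hits: 1.

4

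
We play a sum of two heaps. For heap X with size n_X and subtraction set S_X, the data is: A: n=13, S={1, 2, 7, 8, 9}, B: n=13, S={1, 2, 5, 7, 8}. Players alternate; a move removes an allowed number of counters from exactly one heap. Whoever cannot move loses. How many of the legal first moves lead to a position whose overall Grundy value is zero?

1

Heap A, S = {1, 2, 7, 8, 9}:
n :  0  1  2  3  4  5  6  7  8  9 10 11 12 13
G :  0  1  2  0  1  2  0  1  2  3  4  5  3  4
G_A(13) = 4.
Heap B, S = {1, 2, 5, 7, 8}:
n :  0  1  2  3  4  5  6  7  8  9 10 11 12 13
G :  0  1  2  0  1  2  0  1  2  0  1  2  0  1
G_B(13) = 1.
Combined Grundy value = 4 ⊕ 1 = 5.
A winning move leaves total XOR = 0, i.e. changes one component's Grundy value g to g ⊕ X where X is the current total.
Heap A: need g' = 4⊕5 = 1. Options: 13−1→G=3, 13−2→G=5, 13−7→G=0, 13−8→G=2, 13−9→G=1. Hits: 1.
Heap B: need g' = 1⊕5 = 4. Options: 13−1→G=0, 13−2→G=2, 13−5→G=2, 13−7→G=0, 13−8→G=2. Hits: 0.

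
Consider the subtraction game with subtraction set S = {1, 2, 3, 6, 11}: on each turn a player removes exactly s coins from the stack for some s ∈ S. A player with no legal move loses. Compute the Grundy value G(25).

1

G(0) = 0
G(1) = mex{0} = 1
G(2) = mex{1,0} = 2
G(3) = mex{2,1,0} = 3
G(4) = mex{3,2,1} = 0
G(5) = mex{0,3,2} = 1
G(6) = mex{1,0,3,0} = 2
G(7) = mex{2,1,0,1} = 3
G(8) = mex{3,2,1,2} = 0
G(9) = mex{0,3,2,3} = 1
G(10) = mex{1,0,3,0} = 2
G(11) = mex{2,1,0,1,0} = 3
G(12) = mex{3,2,1,2,1} = 0
G(13) = mex{0,3,2,3,2} = 1
G(14) = mex{1,0,3,0,3} = 2
G(15) = mex{2,1,0,1,0} = 3
G(16) = mex{3,2,1,2,1} = 0
G(17) = mex{0,3,2,3,2} = 1
G(18) = mex{1,0,3,0,3} = 2
G(19) = mex{2,1,0,1,0} = 3
G(20) = mex{3,2,1,2,1} = 0
G(21) = mex{0,3,2,3,2} = 1
G(22) = mex{1,0,3,0,3} = 2
G(23) = mex{2,1,0,1,0} = 3
G(24) = mex{3,2,1,2,1} = 0
G(25) = mex{0,3,2,3,2} = 1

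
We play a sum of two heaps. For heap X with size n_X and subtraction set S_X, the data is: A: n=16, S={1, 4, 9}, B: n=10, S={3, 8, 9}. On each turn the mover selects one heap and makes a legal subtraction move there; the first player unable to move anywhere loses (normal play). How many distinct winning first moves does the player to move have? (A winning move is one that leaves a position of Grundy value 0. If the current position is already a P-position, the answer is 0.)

0

Heap A, S = {1, 4, 9}:
n :  0  1  2  3  4  5  6  7  8  9 10 11 12 13 14 15 16
G :  0  1  0  1  2  0  1  0  1  2  0  1  0  1  2  0  1
G_A(16) = 1.
Heap B, S = {3, 8, 9}:
G(0) = 0
G(1) = mex{} = 0
G(2) = mex{} = 0
G(3) = mex{0} = 1
G(4) = mex{0} = 1
G(5) = mex{0} = 1
G(6) = mex{1} = 0
G(7) = mex{1} = 0
G(8) = mex{1,0} = 2
G(9) = mex{0,0,0} = 1
G(10) = mex{0,0,0} = 1
G_B(10) = 1.
Combined Grundy value = 1 ⊕ 1 = 0.
A winning move leaves total XOR = 0, i.e. changes one component's Grundy value g to g ⊕ X where X is the current total.
Heap A: target g' = 1⊕0 = 1, but every legal move changes the Grundy value (mex property), so 0 moves.
Heap B: target g' = 1⊕0 = 1, but every legal move changes the Grundy value (mex property), so 0 moves.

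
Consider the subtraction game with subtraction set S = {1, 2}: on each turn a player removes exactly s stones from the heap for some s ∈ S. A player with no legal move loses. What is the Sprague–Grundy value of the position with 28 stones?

1

G(0) = 0
G(1) = mex{0} = 1
G(2) = mex{1,0} = 2
G(3) = mex{2,1} = 0
G(4) = mex{0,2} = 1
G(5) = mex{1,0} = 2
G(6) = mex{2,1} = 0
G(7) = mex{0,2} = 1
G(8) = mex{1,0} = 2
G(9) = mex{2,1} = 0
G(10) = mex{0,2} = 1
G(11) = mex{1,0} = 2
G(12) = mex{2,1} = 0
G(13) = mex{0,2} = 1
G(14) = mex{1,0} = 2
G(15) = mex{2,1} = 0
G(16) = mex{0,2} = 1
G(17) = mex{1,0} = 2
G(18) = mex{2,1} = 0
G(19) = mex{0,2} = 1
G(20) = mex{1,0} = 2
G(21) = mex{2,1} = 0
G(22) = mex{0,2} = 1
G(23) = mex{1,0} = 2
G(24) = mex{2,1} = 0
G(25) = mex{0,2} = 1
G(26) = mex{1,0} = 2
G(27) = mex{2,1} = 0
G(28) = mex{0,2} = 1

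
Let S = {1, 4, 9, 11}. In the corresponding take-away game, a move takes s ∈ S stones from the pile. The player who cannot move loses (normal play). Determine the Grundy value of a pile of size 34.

G(0) = 0
G(1) = mex{0} = 1
G(2) = mex{1} = 0
G(3) = mex{0} = 1
G(4) = mex{1,0} = 2
G(5) = mex{2,1} = 0
G(6) = mex{0,0} = 1
G(7) = mex{1,1} = 0
G(8) = mex{0,2} = 1
G(9) = mex{1,0,0} = 2
G(10) = mex{2,1,1} = 0
G(11) = mex{0,0,0,0} = 1
G(12) = mex{1,1,1,1} = 0
G(13) = mex{0,2,2,0} = 1
G(14) = mex{1,0,0,1} = 2
G(15) = mex{2,1,1,2} = 0
G(16) = mex{0,0,0,0} = 1
G(17) = mex{1,1,1,1} = 0
G(18) = mex{0,2,2,0} = 1
G(19) = mex{1,0,0,1} = 2
G(20) = mex{2,1,1,2} = 0
G(21) = mex{0,0,0,0} = 1
G(22) = mex{1,1,1,1} = 0
G(23) = mex{0,2,2,0} = 1
G(24) = mex{1,0,0,1} = 2
G(25) = mex{2,1,1,2} = 0
G(26) = mex{0,0,0,0} = 1
G(27) = mex{1,1,1,1} = 0
G(28) = mex{0,2,2,0} = 1
G(29) = mex{1,0,0,1} = 2
G(30) = mex{2,1,1,2} = 0
G(31) = mex{0,0,0,0} = 1
G(32) = mex{1,1,1,1} = 0
G(33) = mex{0,2,2,0} = 1
G(34) = mex{1,0,0,1} = 2

2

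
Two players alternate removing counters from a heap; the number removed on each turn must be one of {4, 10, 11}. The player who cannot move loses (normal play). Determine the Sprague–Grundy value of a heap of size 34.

1

n :  0  1  2  3  4  5  6  7  8  9 10 11 12 13 14 15 16 17 18 19 20 21 22 23 24 25 26 27 28 29 30 31 32 33 34
G :  0  0  0  0  1  1  1  1  0  0  2  2  1  1  3  0  0  0  2  1  1  1  0  0  0  2  1  1  1  0  0  0  2  1  1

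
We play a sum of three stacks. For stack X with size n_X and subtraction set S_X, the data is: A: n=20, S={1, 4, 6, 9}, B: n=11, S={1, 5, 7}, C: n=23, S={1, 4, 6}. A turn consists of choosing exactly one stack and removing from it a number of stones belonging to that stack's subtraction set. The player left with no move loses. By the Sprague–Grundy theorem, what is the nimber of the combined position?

Stack A, S = {1, 4, 6, 9}:
G(0) = 0
G(1) = mex{0} = 1
G(2) = mex{1} = 0
G(3) = mex{0} = 1
G(4) = mex{1,0} = 2
G(5) = mex{2,1} = 0
G(6) = mex{0,0,0} = 1
G(7) = mex{1,1,1} = 0
G(8) = mex{0,2,0} = 1
G(9) = mex{1,0,1,0} = 2
G(10) = mex{2,1,2,1} = 0
G(11) = mex{0,0,0,0} = 1
G(12) = mex{1,1,1,1} = 0
G(13) = mex{0,2,0,2} = 1
G(14) = mex{1,0,1,0} = 2
G(15) = mex{2,1,2,1} = 0
G(16) = mex{0,0,0,0} = 1
G(17) = mex{1,1,1,1} = 0
G(18) = mex{0,2,0,2} = 1
G(19) = mex{1,0,1,0} = 2
G(20) = mex{2,1,2,1} = 0
G_A(20) = 0.
Stack B, S = {1, 5, 7}:
n :  0  1  2  3  4  5  6  7  8  9 10 11
G :  0  1  0  1  0  1  0  1  0  1  0  1
G_B(11) = 1.
Stack C, S = {1, 4, 6}:
G(0) = 0
G(1) = mex{0} = 1
G(2) = mex{1} = 0
G(3) = mex{0} = 1
G(4) = mex{1,0} = 2
G(5) = mex{2,1} = 0
G(6) = mex{0,0,0} = 1
G(7) = mex{1,1,1} = 0
G(8) = mex{0,2,0} = 1
G(9) = mex{1,0,1} = 2
G(10) = mex{2,1,2} = 0
G(11) = mex{0,0,0} = 1
G(12) = mex{1,1,1} = 0
G(13) = mex{0,2,0} = 1
G(14) = mex{1,0,1} = 2
G(15) = mex{2,1,2} = 0
G(16) = mex{0,0,0} = 1
G(17) = mex{1,1,1} = 0
G(18) = mex{0,2,0} = 1
G(19) = mex{1,0,1} = 2
G(20) = mex{2,1,2} = 0
G(21) = mex{0,0,0} = 1
G(22) = mex{1,1,1} = 0
G(23) = mex{0,2,0} = 1
G_C(23) = 1.
Combined Grundy value = 0 ⊕ 1 ⊕ 1 = 0.

0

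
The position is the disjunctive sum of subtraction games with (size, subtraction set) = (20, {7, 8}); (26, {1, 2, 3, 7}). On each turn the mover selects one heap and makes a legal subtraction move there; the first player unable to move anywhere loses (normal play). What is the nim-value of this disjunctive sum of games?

2

Heap A, S = {7, 8}:
G(0) = 0
G(1) = mex{} = 0
G(2) = mex{} = 0
G(3) = mex{} = 0
G(4) = mex{} = 0
G(5) = mex{} = 0
G(6) = mex{} = 0
G(7) = mex{0} = 1
G(8) = mex{0,0} = 1
G(9) = mex{0,0} = 1
G(10) = mex{0,0} = 1
G(11) = mex{0,0} = 1
G(12) = mex{0,0} = 1
G(13) = mex{0,0} = 1
G(14) = mex{1,0} = 2
G(15) = mex{1,1} = 0
G(16) = mex{1,1} = 0
G(17) = mex{1,1} = 0
G(18) = mex{1,1} = 0
G(19) = mex{1,1} = 0
G(20) = mex{1,1} = 0
G_A(20) = 0.
Heap B, S = {1, 2, 3, 7}:
n :  0  1  2  3  4  5  6  7  8  9 10 11 12 13 14 15 16 17 18 19 20 21 22 23 24 25 26
G :  0  1  2  3  0  1  2  3  0  1  2  3  0  1  2  3  0  1  2  3  0  1  2  3  0  1  2
G_B(26) = 2.
Combined Grundy value = 0 ⊕ 2 = 2.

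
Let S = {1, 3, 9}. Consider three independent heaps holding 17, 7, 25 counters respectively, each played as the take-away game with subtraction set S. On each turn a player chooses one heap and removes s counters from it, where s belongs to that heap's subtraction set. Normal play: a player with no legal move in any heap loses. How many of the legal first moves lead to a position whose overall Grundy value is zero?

All heaps use S = {1, 3, 9}:
n :  0  1  2  3  4  5  6  7  8  9 10 11 12 13 14 15 16 17 18 19 20 21 22 23 24 25
G :  0  1  0  1  0  1  0  1  0  1  0  1  0  1  0  1  0  1  0  1  0  1  0  1  0  1
Heap A: G(17) = 1.
Heap B: G(7) = 1.
Heap C: G(25) = 1.
Combined Grundy value = 1 ⊕ 1 ⊕ 1 = 1.
A winning move leaves total XOR = 0, i.e. changes one component's Grundy value g to g ⊕ X where X is the current total.
Heap A: need g' = 1⊕1 = 0. Options: 17−1→G=0, 17−3→G=0, 17−9→G=0. Hits: 3.
Heap B: need g' = 1⊕1 = 0. Options: 7−1→G=0, 7−3→G=0. Hits: 2.
Heap C: need g' = 1⊕1 = 0. Options: 25−1→G=0, 25−3→G=0, 25−9→G=0. Hits: 3.

8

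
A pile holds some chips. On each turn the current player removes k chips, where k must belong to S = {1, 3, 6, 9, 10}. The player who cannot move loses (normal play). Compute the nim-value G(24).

G(0) = 0
G(1) = mex{0} = 1
G(2) = mex{1} = 0
G(3) = mex{0,0} = 1
G(4) = mex{1,1} = 0
G(5) = mex{0,0} = 1
G(6) = mex{1,1,0} = 2
G(7) = mex{2,0,1} = 3
G(8) = mex{3,1,0} = 2
G(9) = mex{2,2,1,0} = 3
G(10) = mex{3,3,0,1,0} = 2
G(11) = mex{2,2,1,0,1} = 3
G(12) = mex{3,3,2,1,0} = 4
G(13) = mex{4,2,3,0,1} = 5
G(14) = mex{5,3,2,1,0} = 4
G(15) = mex{4,4,3,2,1} = 0
G(16) = mex{0,5,2,3,2} = 1
G(17) = mex{1,4,3,2,3} = 0
G(18) = mex{0,0,4,3,2} = 1
G(19) = mex{1,1,5,2,3} = 0
G(20) = mex{0,0,4,3,2} = 1
G(21) = mex{1,1,0,4,3} = 2
G(22) = mex{2,0,1,5,4} = 3
G(23) = mex{3,1,0,4,5} = 2
G(24) = mex{2,2,1,0,4} = 3

3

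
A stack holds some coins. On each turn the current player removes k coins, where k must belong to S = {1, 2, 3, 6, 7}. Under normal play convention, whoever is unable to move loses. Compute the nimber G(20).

0

G(0) = 0
G(1) = mex{0} = 1
G(2) = mex{1,0} = 2
G(3) = mex{2,1,0} = 3
G(4) = mex{3,2,1} = 0
G(5) = mex{0,3,2} = 1
G(6) = mex{1,0,3,0} = 2
G(7) = mex{2,1,0,1,0} = 3
G(8) = mex{3,2,1,2,1} = 0
G(9) = mex{0,3,2,3,2} = 1
G(10) = mex{1,0,3,0,3} = 2
G(11) = mex{2,1,0,1,0} = 3
G(12) = mex{3,2,1,2,1} = 0
G(13) = mex{0,3,2,3,2} = 1
G(14) = mex{1,0,3,0,3} = 2
G(15) = mex{2,1,0,1,0} = 3
G(16) = mex{3,2,1,2,1} = 0
G(17) = mex{0,3,2,3,2} = 1
G(18) = mex{1,0,3,0,3} = 2
G(19) = mex{2,1,0,1,0} = 3
G(20) = mex{3,2,1,2,1} = 0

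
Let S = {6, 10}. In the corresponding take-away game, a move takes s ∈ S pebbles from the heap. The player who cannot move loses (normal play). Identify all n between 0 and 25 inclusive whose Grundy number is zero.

n :  0  1  2  3  4  5  6  7  8  9 10 11 12 13 14 15 16 17 18 19 20 21 22 23 24 25
G :  0  0  0  0  0  0  1  1  1  1  1  1  2  2  2  2  0  0  0  0  0  0  1  1  1  1
P-positions are exactly the n with G(n) = 0.

0, 1, 2, 3, 4, 5, 16, 17, 18, 19, 20, 21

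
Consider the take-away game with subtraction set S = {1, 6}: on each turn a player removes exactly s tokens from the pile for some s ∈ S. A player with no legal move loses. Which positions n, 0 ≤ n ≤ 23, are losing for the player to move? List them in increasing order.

G(0) = 0
G(1) = mex{0} = 1
G(2) = mex{1} = 0
G(3) = mex{0} = 1
G(4) = mex{1} = 0
G(5) = mex{0} = 1
G(6) = mex{1,0} = 2
G(7) = mex{2,1} = 0
G(8) = mex{0,0} = 1
G(9) = mex{1,1} = 0
G(10) = mex{0,0} = 1
G(11) = mex{1,1} = 0
G(12) = mex{0,2} = 1
G(13) = mex{1,0} = 2
G(14) = mex{2,1} = 0
G(15) = mex{0,0} = 1
G(16) = mex{1,1} = 0
G(17) = mex{0,0} = 1
G(18) = mex{1,1} = 0
G(19) = mex{0,2} = 1
G(20) = mex{1,0} = 2
G(21) = mex{2,1} = 0
G(22) = mex{0,0} = 1
G(23) = mex{1,1} = 0
P-positions are exactly the n with G(n) = 0.

0, 2, 4, 7, 9, 11, 14, 16, 18, 21, 23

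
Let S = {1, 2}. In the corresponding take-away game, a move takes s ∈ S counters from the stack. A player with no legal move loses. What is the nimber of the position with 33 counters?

n :  0  1  2  3  4  5  6  7  8  9 10 11 12 13 14 15 16 17 18 19 20 21 22 23 24 25 26 27 28 29 30 31 32 33
G :  0  1  2  0  1  2  0  1  2  0  1  2  0  1  2  0  1  2  0  1  2  0  1  2  0  1  2  0  1  2  0  1  2  0

0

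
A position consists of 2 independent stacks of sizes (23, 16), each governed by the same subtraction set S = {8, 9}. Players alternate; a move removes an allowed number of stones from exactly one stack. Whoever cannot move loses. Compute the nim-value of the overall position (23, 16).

2

All stacks use S = {8, 9}:
G(0) = 0
G(1) = mex{} = 0
G(2) = mex{} = 0
G(3) = mex{} = 0
G(4) = mex{} = 0
G(5) = mex{} = 0
G(6) = mex{} = 0
G(7) = mex{} = 0
G(8) = mex{0} = 1
G(9) = mex{0,0} = 1
G(10) = mex{0,0} = 1
G(11) = mex{0,0} = 1
G(12) = mex{0,0} = 1
G(13) = mex{0,0} = 1
G(14) = mex{0,0} = 1
G(15) = mex{0,0} = 1
G(16) = mex{1,0} = 2
G(17) = mex{1,1} = 0
G(18) = mex{1,1} = 0
G(19) = mex{1,1} = 0
G(20) = mex{1,1} = 0
G(21) = mex{1,1} = 0
G(22) = mex{1,1} = 0
G(23) = mex{1,1} = 0
Stack A: G(23) = 0.
Stack B: G(16) = 2.
Combined Grundy value = 0 ⊕ 2 = 2.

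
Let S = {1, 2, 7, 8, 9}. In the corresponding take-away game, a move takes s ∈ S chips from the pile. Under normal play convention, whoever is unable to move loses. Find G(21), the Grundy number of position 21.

2

G(0) = 0
G(1) = mex{0} = 1
G(2) = mex{1,0} = 2
G(3) = mex{2,1} = 0
G(4) = mex{0,2} = 1
G(5) = mex{1,0} = 2
G(6) = mex{2,1} = 0
G(7) = mex{0,2,0} = 1
G(8) = mex{1,0,1,0} = 2
G(9) = mex{2,1,2,1,0} = 3
G(10) = mex{3,2,0,2,1} = 4
G(11) = mex{4,3,1,0,2} = 5
G(12) = mex{5,4,2,1,0} = 3
G(13) = mex{3,5,0,2,1} = 4
G(14) = mex{4,3,1,0,2} = 5
G(15) = mex{5,4,2,1,0} = 3
G(16) = mex{3,5,3,2,1} = 0
G(17) = mex{0,3,4,3,2} = 1
G(18) = mex{1,0,5,4,3} = 2
G(19) = mex{2,1,3,5,4} = 0
G(20) = mex{0,2,4,3,5} = 1
G(21) = mex{1,0,5,4,3} = 2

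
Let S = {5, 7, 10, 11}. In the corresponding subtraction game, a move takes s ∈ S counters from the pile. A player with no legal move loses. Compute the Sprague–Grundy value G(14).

2

n :  0  1  2  3  4  5  6  7  8  9 10 11 12 13 14
G :  0  0  0  0  0  1  1  1  1  1  2  2  2  2  2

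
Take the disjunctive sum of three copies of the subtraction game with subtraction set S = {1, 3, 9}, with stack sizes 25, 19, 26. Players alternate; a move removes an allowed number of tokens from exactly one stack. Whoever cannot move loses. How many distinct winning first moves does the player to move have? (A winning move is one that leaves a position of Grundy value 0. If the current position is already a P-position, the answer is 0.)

All stacks use S = {1, 3, 9}:
n :  0  1  2  3  4  5  6  7  8  9 10 11 12 13 14 15 16 17 18 19 20 21 22 23 24 25 26
G :  0  1  0  1  0  1  0  1  0  1  0  1  0  1  0  1  0  1  0  1  0  1  0  1  0  1  0
Stack A: G(25) = 1.
Stack B: G(19) = 1.
Stack C: G(26) = 0.
Combined Grundy value = 1 ⊕ 1 ⊕ 0 = 0.
A winning move leaves total XOR = 0, i.e. changes one component's Grundy value g to g ⊕ X where X is the current total.
Stack A: target g' = 1⊕0 = 1, but every legal move changes the Grundy value (mex property), so 0 moves.
Stack B: target g' = 1⊕0 = 1, but every legal move changes the Grundy value (mex property), so 0 moves.
Stack C: target g' = 0⊕0 = 0, but every legal move changes the Grundy value (mex property), so 0 moves.

0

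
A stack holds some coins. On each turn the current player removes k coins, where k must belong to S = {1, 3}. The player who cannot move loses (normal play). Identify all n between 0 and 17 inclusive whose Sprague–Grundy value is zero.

0, 2, 4, 6, 8, 10, 12, 14, 16

n :  0  1  2  3  4  5  6  7  8  9 10 11 12 13 14 15 16 17
G :  0  1  0  1  0  1  0  1  0  1  0  1  0  1  0  1  0  1
P-positions are exactly the n with G(n) = 0.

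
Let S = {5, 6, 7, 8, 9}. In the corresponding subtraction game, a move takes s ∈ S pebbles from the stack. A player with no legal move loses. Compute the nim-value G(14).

G(0) = 0
G(1) = mex{} = 0
G(2) = mex{} = 0
G(3) = mex{} = 0
G(4) = mex{} = 0
G(5) = mex{0} = 1
G(6) = mex{0,0} = 1
G(7) = mex{0,0,0} = 1
G(8) = mex{0,0,0,0} = 1
G(9) = mex{0,0,0,0,0} = 1
G(10) = mex{1,0,0,0,0} = 2
G(11) = mex{1,1,0,0,0} = 2
G(12) = mex{1,1,1,0,0} = 2
G(13) = mex{1,1,1,1,0} = 2
G(14) = mex{1,1,1,1,1} = 0

0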